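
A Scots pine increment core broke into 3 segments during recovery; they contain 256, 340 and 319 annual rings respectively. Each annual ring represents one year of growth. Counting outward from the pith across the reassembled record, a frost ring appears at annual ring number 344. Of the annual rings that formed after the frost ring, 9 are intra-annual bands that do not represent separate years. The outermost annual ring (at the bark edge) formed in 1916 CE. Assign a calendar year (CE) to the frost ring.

Total annual rings = 256 + 340 + 319 = 915.
The frost ring sits at annual ring 344 from the pith, so 915 − 344 = 571 annual rings formed after it.
571 − 9 false = 562 true annual rings after the frost ring.
1916 − 562 = 1354 CE.

1354 CE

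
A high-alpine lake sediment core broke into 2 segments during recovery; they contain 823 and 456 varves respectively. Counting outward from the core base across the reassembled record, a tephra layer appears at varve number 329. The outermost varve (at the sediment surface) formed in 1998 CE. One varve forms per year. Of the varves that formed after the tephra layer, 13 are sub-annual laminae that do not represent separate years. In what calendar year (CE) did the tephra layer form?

Total varves = 823 + 456 = 1279.
The tephra layer sits at varve 329 from the core base, so 1279 − 329 = 950 varves formed after it.
Excluding 13 false varves: 950 − 13 = 937.
The varve at the sediment surface is 1998 CE, so the tephra layer dates to 1998 − 937 = 1061 CE.

1061 CE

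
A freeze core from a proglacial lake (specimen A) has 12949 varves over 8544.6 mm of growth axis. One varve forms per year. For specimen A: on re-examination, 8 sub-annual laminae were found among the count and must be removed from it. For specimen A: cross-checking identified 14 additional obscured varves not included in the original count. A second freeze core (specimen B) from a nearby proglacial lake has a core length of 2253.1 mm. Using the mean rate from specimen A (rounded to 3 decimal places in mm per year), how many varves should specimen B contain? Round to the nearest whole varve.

Specimen A: correcting the raw count gives 12949 − 8 + 14 = 12955 true varves.
A: Extension rate ≈ 8544.6 / 12955 = 0.660 mm/yr.
Specimen B: 2253.1 mm / 0.660 mm per year = 3413.79 years ≈ 3414 varves.

3414 varves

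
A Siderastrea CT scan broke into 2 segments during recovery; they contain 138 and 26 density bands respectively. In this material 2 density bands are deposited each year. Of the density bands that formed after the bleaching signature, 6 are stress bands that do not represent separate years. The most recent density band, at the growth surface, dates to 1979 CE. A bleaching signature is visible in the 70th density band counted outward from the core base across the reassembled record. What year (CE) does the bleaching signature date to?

Total density bands = 138 + 26 = 164.
The bleaching signature sits at density band 70 from the core base, so 164 − 70 = 94 density bands formed after it.
Removing the 6 false density bands leaves 94 − 6 = 88 true density bands beyond the bleaching signature.
Dividing by 2 density bands per year: 88 / 2 = 44 years.
The density band at the growth surface is 1979 CE, so the bleaching signature dates to 1979 − 44 = 1935 CE.

1935 CE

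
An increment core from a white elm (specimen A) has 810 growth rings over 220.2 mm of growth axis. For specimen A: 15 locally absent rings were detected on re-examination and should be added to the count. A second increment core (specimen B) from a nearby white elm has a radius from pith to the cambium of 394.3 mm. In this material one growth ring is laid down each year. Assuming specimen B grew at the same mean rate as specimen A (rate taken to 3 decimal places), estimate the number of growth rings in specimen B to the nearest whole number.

1477 growth rings

Specimen A: after corrections the count is 810 + 15 = 825 growth rings.
A: Mean rate = 220.2 mm / 825 years ≈ 0.267 mm per year.
For B, 394.3 / 0.267 = 1476.78 years ≈ 1477 growth rings.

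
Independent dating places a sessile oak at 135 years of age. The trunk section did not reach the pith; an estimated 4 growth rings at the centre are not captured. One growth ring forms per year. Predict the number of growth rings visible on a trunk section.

131 growth rings

Expected growth rings over 135 years: 135.
135 − 4 missed = 131 growth rings expected in the prepared section.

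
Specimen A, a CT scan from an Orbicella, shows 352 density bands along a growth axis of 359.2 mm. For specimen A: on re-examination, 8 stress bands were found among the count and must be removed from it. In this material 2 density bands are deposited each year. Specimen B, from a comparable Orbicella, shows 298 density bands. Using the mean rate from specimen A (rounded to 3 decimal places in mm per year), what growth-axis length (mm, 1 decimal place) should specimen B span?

311.1 mm

Specimen A: correcting the raw count gives 352 − 8 = 344 true density bands.
Specimen A: with 2 density bands per year, 344 / 2 = 172 years.
A: Mean rate = 359.2 mm / 172 years ≈ 2.088 mm/yr.
Specimen B: dividing by 2 density bands per year: 298 / 2 = 149 years. For B, 2.088 mm/year × 149 years = 311.1 mm.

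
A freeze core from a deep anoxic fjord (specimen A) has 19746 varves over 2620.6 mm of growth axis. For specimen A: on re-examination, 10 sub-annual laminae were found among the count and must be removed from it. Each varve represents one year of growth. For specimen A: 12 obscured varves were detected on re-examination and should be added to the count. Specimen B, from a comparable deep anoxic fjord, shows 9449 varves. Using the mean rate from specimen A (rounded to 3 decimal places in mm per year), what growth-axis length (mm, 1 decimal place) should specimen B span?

Specimen A: adjusted count: 19746 − 10 + 12 = 19748 varves.
A: 2620.6 mm over 19748 years gives 2620.6 / 19748 ≈ 0.133 mm per year.
B's length ≈ 0.133 × 9449 = 1256.7 mm.

1256.7 mm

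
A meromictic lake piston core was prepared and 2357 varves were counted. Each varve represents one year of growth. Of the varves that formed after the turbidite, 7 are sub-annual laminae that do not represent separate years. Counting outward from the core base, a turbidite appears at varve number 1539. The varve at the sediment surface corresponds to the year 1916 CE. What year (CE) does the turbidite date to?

Between varve 1539 and the sediment surface there are 2357 − 1539 = 818 varves.
Removing the 7 false varves leaves 818 − 7 = 811 true varves beyond the turbidite.
Counting back 811 years from 1916 CE places the turbidite in 1916 − 811 = 1105 CE.

1105 CE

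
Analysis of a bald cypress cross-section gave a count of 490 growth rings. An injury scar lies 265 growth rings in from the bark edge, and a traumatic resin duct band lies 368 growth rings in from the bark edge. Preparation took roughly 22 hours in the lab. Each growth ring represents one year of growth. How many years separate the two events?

103 yr

The two markers are separated by 368 − 265 = 103 growth rings.
One growth ring per year makes the interval 103 years.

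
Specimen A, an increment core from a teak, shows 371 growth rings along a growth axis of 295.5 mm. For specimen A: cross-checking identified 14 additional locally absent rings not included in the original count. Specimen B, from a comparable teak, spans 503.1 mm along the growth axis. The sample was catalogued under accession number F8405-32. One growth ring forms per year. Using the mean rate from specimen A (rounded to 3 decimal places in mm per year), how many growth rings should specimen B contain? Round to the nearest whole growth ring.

Specimen A: correcting the raw count gives 371 + 14 = 385 true growth rings.
A: 295.5 mm over 385 years gives 295.5 / 385 ≈ 0.768 mm/yr.
Specimen B: 503.1 mm / 0.768 mm per year = 655.08 years ≈ 655 growth rings.

655 growth rings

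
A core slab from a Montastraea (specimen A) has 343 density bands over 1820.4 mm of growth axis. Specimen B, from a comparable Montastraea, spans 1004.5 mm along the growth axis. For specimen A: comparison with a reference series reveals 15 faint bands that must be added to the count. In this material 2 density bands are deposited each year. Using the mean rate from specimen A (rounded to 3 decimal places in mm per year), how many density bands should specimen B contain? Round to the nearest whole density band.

Specimen A: adjusted count: 343 + 15 = 358 density bands.
Specimen A: with 2 density bands per year, 358 / 2 = 179 years.
A: 1820.4 mm over 179 years gives 1820.4 / 179 ≈ 10.170 mm/yr.
For B, 1004.5 / 10.170 = 98.77 years; at 2 density bands per year that is 98.77 × 2 ≈ 198 density bands.

198 density bands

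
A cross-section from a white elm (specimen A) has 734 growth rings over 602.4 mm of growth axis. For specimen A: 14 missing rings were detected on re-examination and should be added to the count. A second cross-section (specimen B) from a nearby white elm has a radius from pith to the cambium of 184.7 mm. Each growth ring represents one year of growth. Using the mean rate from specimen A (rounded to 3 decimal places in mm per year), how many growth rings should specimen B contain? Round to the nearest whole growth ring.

Specimen A: correcting the raw count gives 734 + 14 = 748 true growth rings.
A: 602.4 mm over 748 years gives 602.4 / 748 ≈ 0.805 mm/year.
For B, 184.7 / 0.805 = 229.44 years ≈ 229 growth rings.

229 growth rings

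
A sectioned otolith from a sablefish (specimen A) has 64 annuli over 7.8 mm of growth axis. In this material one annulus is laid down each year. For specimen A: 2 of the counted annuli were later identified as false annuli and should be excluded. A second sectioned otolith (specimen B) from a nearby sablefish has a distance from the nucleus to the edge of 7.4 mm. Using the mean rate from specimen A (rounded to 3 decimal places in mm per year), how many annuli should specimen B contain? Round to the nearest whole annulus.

Specimen A: adjusted count: 64 − 2 = 62 annuli.
A: Extension rate ≈ 7.8 / 62 = 0.126 mm/year.
Specimen B: 7.4 mm / 0.126 mm per year = 58.73 years ≈ 59 annuli.

59 annuli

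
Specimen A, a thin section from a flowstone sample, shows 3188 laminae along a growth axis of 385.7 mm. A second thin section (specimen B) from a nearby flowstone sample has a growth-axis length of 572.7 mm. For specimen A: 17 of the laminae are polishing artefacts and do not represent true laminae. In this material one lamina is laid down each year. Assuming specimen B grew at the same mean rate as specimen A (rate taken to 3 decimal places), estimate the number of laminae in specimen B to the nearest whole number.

4694 laminae

Specimen A: correcting the raw count gives 3188 − 17 = 3171 true laminae.
A: 385.7 mm over 3171 years gives 385.7 / 3171 ≈ 0.122 mm/yr.
For B, 572.7 / 0.122 = 4694.26 years ≈ 4694 laminae.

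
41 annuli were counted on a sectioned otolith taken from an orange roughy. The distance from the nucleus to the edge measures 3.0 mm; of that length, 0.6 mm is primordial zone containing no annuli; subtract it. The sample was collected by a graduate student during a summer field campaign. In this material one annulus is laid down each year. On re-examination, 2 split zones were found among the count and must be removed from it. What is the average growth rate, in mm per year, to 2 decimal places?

0.06 mm per year

After corrections the count is 41 − 2 = 39 annuli.
The growth record spans 3.0 − 0.6 = 2.4 mm.
Mean rate = 2.4 mm / 39 years ≈ 0.06 mm per year.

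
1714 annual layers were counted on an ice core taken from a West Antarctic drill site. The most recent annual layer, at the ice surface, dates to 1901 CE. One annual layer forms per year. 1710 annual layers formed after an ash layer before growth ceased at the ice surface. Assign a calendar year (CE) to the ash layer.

1710 annual layers post-date the ash layer.
The annual layer at the ice surface is 1901 CE, so the ash layer dates to 1901 − 1710 = 191 CE.

191 CE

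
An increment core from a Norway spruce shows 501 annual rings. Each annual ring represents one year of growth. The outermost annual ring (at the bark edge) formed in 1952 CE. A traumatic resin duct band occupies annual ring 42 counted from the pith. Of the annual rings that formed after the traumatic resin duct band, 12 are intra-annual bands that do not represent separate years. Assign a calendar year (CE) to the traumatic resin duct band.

Between annual ring 42 and the bark edge there are 501 − 42 = 459 annual rings.
Removing the 12 false annual rings leaves 459 − 12 = 447 true annual rings beyond the traumatic resin duct band.
The annual ring at the bark edge is 1952 CE, so the traumatic resin duct band dates to 1952 − 447 = 1505 CE.

1505 CE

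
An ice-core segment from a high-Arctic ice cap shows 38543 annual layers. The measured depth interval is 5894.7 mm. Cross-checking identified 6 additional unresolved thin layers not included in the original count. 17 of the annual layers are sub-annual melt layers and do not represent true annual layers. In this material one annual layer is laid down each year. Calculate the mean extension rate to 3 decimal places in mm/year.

Correcting the raw count gives 38543 − 17 + 6 = 38532 true annual layers.
Mean rate = 5894.7 mm / 38532 years ≈ 0.153 mm/year.

0.153 mm/year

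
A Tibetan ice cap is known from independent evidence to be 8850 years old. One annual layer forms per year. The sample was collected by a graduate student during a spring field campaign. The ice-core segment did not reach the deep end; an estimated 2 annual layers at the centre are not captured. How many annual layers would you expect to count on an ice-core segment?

Expected annual layers over 8850 years: 8850.
Less the 2 uncaptured annual layers: 8850 − 2 = 8848.

8848 annual layers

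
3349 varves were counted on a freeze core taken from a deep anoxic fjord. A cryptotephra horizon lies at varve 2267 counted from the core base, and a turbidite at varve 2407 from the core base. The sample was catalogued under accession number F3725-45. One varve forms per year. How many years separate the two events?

2407 − 2267 = 140 varves lie between the two events.
That is 140 years at one varve per year.

140 years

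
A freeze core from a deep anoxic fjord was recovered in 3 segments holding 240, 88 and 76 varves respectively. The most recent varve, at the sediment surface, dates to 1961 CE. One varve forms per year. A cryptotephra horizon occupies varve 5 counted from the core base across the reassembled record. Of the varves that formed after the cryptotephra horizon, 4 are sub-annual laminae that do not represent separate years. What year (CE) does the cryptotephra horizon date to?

1566 CE

Total varves = 240 + 88 + 76 = 404.
404 − 5 = 399 varves lie beyond the cryptotephra horizon toward the sediment surface.
Removing the 4 false varves leaves 399 − 4 = 395 true varves beyond the cryptotephra horizon.
Counting back 395 years from 1961 CE places the cryptotephra horizon in 1961 − 395 = 1566 CE.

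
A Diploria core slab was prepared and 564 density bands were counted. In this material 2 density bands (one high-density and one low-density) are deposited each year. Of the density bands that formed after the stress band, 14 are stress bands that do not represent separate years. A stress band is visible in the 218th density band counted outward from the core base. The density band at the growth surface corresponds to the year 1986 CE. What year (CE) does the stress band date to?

1820 CE

The stress band sits at density band 218 from the core base, so 564 − 218 = 346 density bands formed after it.
Removing the 14 false density bands leaves 346 − 14 = 332 true density bands beyond the stress band.
Dividing by 2 density bands per year: 332 / 2 = 166 years.
The density band at the growth surface is 1986 CE, so the stress band dates to 1986 − 166 = 1820 CE.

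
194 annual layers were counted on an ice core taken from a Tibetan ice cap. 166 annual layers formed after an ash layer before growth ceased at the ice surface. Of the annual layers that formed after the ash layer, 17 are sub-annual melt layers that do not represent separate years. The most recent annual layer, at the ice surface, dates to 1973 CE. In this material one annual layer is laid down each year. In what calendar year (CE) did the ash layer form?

1824 CE

There are 166 annual layers younger than the ash layer.
Removing the 17 false annual layers leaves 166 − 17 = 149 true annual layers beyond the ash layer.
1973 − 149 = 1824 CE.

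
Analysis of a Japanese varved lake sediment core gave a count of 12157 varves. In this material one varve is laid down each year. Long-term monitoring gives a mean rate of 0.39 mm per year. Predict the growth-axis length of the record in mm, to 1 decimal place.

12157 years of growth are recorded.
Length ≈ 0.39 × 12157 = 4741.2 mm.

4741.2 mm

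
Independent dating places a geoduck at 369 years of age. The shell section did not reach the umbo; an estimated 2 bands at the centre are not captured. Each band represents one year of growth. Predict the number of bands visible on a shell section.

367 bands

At one band per year, 369 years correspond to 369 bands.
Subtracting the 2 bands not captured gives 369 − 2 = 367 bands in the record.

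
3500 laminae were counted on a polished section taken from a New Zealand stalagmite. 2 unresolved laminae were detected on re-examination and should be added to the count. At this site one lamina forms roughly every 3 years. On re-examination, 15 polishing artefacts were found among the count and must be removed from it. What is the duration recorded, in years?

Adjusted count: 3500 − 15 + 2 = 3487 laminae.
At 3 years per lamina, 3487 × 3 = 10461 years.

10461 years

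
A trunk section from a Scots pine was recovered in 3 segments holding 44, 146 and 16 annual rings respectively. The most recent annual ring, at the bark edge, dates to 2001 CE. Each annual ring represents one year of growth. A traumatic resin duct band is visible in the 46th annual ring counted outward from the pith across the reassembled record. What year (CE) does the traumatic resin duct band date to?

Total annual rings = 44 + 146 + 16 = 206.
206 − 46 = 160 annual rings lie beyond the traumatic resin duct band toward the bark edge.
Counting back 160 years from 2001 CE places the traumatic resin duct band in 2001 − 160 = 1841 CE.

1841 CE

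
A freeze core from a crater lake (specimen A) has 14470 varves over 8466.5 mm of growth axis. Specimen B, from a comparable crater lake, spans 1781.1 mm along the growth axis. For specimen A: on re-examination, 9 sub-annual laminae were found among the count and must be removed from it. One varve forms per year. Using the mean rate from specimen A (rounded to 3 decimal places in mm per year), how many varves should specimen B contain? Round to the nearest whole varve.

Specimen A: correcting the raw count gives 14470 − 9 = 14461 true varves.
A: Mean rate = 8466.5 mm / 14461 years ≈ 0.585 mm per year.
For B, 1781.1 / 0.585 = 3044.62 years ≈ 3045 varves.

3045 varves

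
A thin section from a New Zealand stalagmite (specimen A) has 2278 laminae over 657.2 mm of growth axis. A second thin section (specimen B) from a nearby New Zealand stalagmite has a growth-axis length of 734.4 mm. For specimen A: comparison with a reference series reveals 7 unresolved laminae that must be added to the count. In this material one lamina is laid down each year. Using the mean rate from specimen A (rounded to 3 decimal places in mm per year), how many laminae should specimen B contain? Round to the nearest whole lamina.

2550 laminae

Specimen A: correcting the raw count gives 2278 + 7 = 2285 true laminae.
A: Extension rate ≈ 657.2 / 2285 = 0.288 mm per year.
For B, 734.4 / 0.288 = 2550.00 years ≈ 2550 laminae.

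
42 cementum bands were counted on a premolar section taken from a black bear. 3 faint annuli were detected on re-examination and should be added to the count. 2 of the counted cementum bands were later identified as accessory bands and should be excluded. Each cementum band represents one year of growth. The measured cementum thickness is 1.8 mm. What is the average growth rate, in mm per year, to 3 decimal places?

0.042 mm per year

True cementum band count = 42 − 2 + 3 = 43.
Extension rate ≈ 1.8 / 43 = 0.042 mm per year.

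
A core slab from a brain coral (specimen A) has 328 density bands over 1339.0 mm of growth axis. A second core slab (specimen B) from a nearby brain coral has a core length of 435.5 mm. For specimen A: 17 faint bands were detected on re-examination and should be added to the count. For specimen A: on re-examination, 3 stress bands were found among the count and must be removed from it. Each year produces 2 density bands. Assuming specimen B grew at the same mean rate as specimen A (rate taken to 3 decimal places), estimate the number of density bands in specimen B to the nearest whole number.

111 density bands

Specimen A: adjusted count: 328 − 3 + 17 = 342 density bands.
Specimen A: 342 density bands at 2 per year is 342 / 2 = 171 years.
A: Mean rate = 1339.0 mm / 171 years ≈ 7.830 mm/yr.
For B, 435.5 / 7.830 = 55.62 years; at 2 density bands per year that is 55.62 × 2 ≈ 111 density bands.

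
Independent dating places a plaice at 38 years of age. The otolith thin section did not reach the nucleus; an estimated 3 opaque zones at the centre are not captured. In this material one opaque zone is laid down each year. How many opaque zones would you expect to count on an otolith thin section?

One opaque zone per year gives 38 opaque zones over 38 years.
Less the 3 uncaptured opaque zones: 38 − 3 = 35.

35 opaque zones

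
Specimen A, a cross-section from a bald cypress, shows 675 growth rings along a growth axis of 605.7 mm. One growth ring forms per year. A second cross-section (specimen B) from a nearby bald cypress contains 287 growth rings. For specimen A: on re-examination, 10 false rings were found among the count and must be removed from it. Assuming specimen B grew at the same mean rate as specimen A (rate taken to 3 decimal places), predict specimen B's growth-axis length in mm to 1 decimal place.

Specimen A: correcting the raw count gives 675 − 10 = 665 true growth rings.
A: 605.7 mm over 665 years gives 605.7 / 665 ≈ 0.911 mm/year.
For B, 0.911 mm/year × 287 years = 261.5 mm.

261.5 mm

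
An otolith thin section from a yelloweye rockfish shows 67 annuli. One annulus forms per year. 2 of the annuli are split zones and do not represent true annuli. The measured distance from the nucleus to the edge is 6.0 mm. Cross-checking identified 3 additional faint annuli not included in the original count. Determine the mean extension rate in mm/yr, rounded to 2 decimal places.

0.09 mm/yr

After corrections the count is 67 − 2 + 3 = 68 annuli.
Mean rate = 6.0 mm / 68 years ≈ 0.09 mm/yr.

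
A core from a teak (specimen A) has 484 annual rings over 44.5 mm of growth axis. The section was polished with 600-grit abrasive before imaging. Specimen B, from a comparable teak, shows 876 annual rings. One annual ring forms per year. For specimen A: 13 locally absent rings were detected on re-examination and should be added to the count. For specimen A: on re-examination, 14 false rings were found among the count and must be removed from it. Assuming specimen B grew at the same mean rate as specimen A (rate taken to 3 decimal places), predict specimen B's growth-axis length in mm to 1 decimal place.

80.6 mm

Specimen A: correcting the raw count gives 484 − 14 + 13 = 483 true annual rings.
A: 44.5 mm over 483 years gives 44.5 / 483 ≈ 0.092 mm/year.
Length of B = 0.092 × 876 = 80.6 mm.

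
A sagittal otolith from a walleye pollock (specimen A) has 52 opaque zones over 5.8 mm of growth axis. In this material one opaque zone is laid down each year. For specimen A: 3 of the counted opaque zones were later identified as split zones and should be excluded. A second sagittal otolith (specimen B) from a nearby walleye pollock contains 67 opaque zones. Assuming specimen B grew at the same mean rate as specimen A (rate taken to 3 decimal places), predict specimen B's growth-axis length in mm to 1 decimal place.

Specimen A: adjusted count: 52 − 3 = 49 opaque zones.
A: Extension rate ≈ 5.8 / 49 = 0.118 mm/yr.
B's length ≈ 0.118 × 67 = 7.9 mm.

7.9 mm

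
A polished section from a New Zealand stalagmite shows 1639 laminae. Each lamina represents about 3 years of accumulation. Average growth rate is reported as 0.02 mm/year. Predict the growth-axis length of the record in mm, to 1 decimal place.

At 3 years per lamina, 1639 × 3 = 4917 years.
4917 years at 0.02 mm/year gives 0.02 × 4917 = 98.3 mm.

98.3 mm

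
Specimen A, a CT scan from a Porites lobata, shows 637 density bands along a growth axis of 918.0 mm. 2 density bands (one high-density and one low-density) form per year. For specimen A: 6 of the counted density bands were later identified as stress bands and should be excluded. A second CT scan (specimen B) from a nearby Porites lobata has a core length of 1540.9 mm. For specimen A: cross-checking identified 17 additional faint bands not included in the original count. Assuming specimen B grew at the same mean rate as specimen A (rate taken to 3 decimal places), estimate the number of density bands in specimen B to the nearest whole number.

1088 density bands

Specimen A: after corrections the count is 637 − 6 + 17 = 648 density bands.
Specimen A: dividing by 2 density bands per year: 648 / 2 = 324 years.
A: 918.0 mm over 324 years gives 918.0 / 324 ≈ 2.833 mm per year.
For B, 1540.9 / 2.833 = 543.91 years; at 2 density bands per year that is 543.91 × 2 ≈ 1088 density bands.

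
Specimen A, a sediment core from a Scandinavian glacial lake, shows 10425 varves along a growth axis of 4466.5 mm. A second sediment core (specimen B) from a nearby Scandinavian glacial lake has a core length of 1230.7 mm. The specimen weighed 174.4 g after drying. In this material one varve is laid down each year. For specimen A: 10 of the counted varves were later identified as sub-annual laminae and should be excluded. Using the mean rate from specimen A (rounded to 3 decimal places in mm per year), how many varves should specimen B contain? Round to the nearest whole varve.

2869 varves

Specimen A: after corrections the count is 10425 − 10 = 10415 varves.
A: 4466.5 mm over 10415 years gives 4466.5 / 10415 ≈ 0.429 mm/yr.
For B, 1230.7 / 0.429 = 2868.76 years ≈ 2869 varves.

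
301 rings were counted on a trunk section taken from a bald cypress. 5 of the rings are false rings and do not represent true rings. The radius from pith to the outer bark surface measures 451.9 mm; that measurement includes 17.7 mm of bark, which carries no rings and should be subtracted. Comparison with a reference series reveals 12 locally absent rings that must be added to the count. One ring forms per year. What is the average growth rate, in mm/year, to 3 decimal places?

True ring count = 301 − 5 + 12 = 308.
Removing the 17.7 mm offcut leaves 451.9 − 17.7 = 434.2 mm.
434.2 mm over 308 years gives 434.2 / 308 ≈ 1.410 mm/year.

1.410 mm/year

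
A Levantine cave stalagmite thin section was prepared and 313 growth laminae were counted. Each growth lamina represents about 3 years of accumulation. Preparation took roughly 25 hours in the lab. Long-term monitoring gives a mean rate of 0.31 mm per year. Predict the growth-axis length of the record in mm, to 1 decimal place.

291.1 mm

Multiplying by 3 years per growth lamina: 313 × 3 = 939 years.
939 years at 0.31 mm/year gives 0.31 × 939 = 291.1 mm.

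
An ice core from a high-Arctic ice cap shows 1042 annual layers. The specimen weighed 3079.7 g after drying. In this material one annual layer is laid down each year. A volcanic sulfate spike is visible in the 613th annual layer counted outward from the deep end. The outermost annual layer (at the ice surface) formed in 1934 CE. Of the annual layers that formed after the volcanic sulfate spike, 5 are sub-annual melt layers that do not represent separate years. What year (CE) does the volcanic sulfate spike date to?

1510 CE

Between annual layer 613 and the ice surface there are 1042 − 613 = 429 annual layers.
429 − 5 false = 424 true annual layers after the volcanic sulfate spike.
The annual layer at the ice surface is 1934 CE, so the volcanic sulfate spike dates to 1934 − 424 = 1510 CE.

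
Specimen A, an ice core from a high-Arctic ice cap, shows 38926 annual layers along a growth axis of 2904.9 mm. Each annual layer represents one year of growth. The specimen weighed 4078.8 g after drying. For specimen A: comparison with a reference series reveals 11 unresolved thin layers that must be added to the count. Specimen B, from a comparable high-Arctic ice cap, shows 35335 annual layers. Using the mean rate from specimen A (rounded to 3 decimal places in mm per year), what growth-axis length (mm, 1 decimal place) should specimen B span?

2650.1 mm

Specimen A: adjusted count: 38926 + 11 = 38937 annual layers.
A: Extension rate ≈ 2904.9 / 38937 = 0.075 mm/yr.
B's length ≈ 0.075 × 35335 = 2650.1 mm.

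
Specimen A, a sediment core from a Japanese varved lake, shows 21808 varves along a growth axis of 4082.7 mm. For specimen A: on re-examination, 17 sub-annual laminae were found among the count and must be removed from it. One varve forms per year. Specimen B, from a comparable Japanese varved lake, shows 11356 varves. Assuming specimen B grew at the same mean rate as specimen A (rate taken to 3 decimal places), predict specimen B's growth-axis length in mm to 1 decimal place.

Specimen A: correcting the raw count gives 21808 − 17 = 21791 true varves.
A: 4082.7 mm over 21791 years gives 4082.7 / 21791 ≈ 0.187 mm/yr.
For B, 0.187 mm/year × 11356 years = 2123.6 mm.

2123.6 mm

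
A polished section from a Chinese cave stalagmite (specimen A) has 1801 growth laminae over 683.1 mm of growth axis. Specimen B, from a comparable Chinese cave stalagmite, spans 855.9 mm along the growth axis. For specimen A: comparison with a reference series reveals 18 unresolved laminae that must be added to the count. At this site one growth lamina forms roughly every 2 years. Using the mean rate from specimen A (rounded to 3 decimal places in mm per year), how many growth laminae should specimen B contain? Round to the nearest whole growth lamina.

Specimen A: adjusted count: 1801 + 18 = 1819 growth laminae.
Specimen A: multiplying by 2 years per growth lamina: 1819 × 2 = 3638 years.
A: 683.1 mm over 3638 years gives 683.1 / 3638 ≈ 0.188 mm per year.
For B, 855.9 / 0.188 = 4552.66 years; at 2 years per growth lamina that is 4552.66 / 2 ≈ 2276 growth laminae.

2276 growth laminae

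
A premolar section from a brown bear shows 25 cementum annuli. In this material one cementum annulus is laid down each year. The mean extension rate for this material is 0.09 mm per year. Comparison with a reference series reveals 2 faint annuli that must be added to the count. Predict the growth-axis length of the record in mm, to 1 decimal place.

Adjusted count: 25 + 2 = 27 cementum annuli.
Predicted length = 0.09 mm/year × 27 years = 2.4 mm.

2.4 mm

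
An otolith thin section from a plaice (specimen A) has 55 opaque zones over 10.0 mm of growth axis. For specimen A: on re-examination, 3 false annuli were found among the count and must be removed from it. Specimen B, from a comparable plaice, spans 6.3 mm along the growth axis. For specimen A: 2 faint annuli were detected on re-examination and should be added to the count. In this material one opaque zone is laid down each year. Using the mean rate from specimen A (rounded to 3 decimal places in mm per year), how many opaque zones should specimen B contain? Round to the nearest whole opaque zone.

Specimen A: after corrections the count is 55 − 3 + 2 = 54 opaque zones.
A: Extension rate ≈ 10.0 / 54 = 0.185 mm/year.
For B, 6.3 / 0.185 = 34.05 years ≈ 34 opaque zones.

34 opaque zones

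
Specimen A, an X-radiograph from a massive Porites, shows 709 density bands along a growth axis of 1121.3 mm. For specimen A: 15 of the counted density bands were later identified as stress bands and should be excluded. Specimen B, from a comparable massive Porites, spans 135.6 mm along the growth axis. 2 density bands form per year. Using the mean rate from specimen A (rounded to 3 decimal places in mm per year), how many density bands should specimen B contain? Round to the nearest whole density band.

84 density bands

Specimen A: after corrections the count is 709 − 15 = 694 density bands.
Specimen A: 694 density bands at 2 per year is 694 / 2 = 347 years.
A: Extension rate ≈ 1121.3 / 347 = 3.231 mm/year.
B spans 135.6 / 3.231 = 41.97 years; at 2 density bands per year that is 41.97 × 2 ≈ 84 density bands.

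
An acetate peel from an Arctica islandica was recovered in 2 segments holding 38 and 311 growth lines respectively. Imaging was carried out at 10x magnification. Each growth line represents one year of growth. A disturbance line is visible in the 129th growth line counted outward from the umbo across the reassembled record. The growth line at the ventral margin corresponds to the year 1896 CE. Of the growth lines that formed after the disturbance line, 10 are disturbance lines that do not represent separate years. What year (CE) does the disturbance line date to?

Total growth lines = 38 + 311 = 349.
Between growth line 129 and the ventral margin there are 349 − 129 = 220 growth lines.
Excluding 10 false growth lines: 220 − 10 = 210.
The growth line at the ventral margin is 1896 CE, so the disturbance line dates to 1896 − 210 = 1686 CE.

1686 CE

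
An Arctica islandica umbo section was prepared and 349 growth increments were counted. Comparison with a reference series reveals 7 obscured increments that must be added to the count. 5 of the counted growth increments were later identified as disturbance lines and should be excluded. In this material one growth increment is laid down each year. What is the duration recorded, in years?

True growth increment count = 349 − 5 + 7 = 351.
One growth increment per year makes the duration 351 years.

351 years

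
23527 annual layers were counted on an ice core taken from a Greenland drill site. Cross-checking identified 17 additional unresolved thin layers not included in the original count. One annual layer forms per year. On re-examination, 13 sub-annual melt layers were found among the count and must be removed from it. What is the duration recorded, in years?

True annual layer count = 23527 − 13 + 17 = 23531.
One annual layer per year makes the duration 23531 years.

23531 years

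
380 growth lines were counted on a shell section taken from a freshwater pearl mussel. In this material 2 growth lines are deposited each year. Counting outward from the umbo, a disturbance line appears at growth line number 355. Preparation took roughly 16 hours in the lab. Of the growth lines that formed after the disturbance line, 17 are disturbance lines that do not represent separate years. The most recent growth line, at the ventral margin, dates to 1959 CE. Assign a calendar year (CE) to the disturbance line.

1955 CE

380 − 355 = 25 growth lines lie beyond the disturbance line toward the ventral margin.
Removing the 17 false growth lines leaves 25 − 17 = 8 true growth lines beyond the disturbance line.
Dividing by 2 growth lines per year: 8 / 2 = 4 years.
The growth line at the ventral margin is 1959 CE, so the disturbance line dates to 1959 − 4 = 1955 CE.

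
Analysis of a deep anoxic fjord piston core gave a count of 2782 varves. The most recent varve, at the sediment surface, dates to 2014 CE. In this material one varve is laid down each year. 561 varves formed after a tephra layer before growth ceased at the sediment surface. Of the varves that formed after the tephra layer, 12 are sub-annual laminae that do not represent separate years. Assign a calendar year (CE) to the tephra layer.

1465 CE

There are 561 varves younger than the tephra layer.
561 − 12 false = 549 true varves after the tephra layer.
Counting back 549 years from 2014 CE places the tephra layer in 2014 − 549 = 1465 CE.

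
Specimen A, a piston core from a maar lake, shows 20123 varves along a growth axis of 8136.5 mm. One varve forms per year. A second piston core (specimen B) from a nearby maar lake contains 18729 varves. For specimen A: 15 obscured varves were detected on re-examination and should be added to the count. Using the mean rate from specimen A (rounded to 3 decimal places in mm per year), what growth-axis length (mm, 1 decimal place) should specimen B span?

Specimen A: adjusted count: 20123 + 15 = 20138 varves.
A: Mean rate = 8136.5 mm / 20138 years ≈ 0.404 mm/year.
Length of B = 0.404 × 18729 = 7566.5 mm.

7566.5 mm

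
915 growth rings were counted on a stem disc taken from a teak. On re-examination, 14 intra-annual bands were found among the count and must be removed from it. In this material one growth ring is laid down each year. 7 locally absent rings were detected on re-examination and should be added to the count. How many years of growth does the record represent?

908 years

Correcting the raw count gives 915 − 14 + 7 = 908 true growth rings.
With a one-to-one growth ring periodicity this is 908 years.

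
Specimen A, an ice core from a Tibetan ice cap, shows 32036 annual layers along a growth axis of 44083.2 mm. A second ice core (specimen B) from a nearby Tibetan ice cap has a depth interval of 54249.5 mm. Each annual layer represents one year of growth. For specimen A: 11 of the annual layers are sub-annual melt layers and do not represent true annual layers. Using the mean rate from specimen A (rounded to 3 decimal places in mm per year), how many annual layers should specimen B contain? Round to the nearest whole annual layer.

Specimen A: correcting the raw count gives 32036 − 11 = 32025 true annual layers.
A: Mean rate = 44083.2 mm / 32025 years ≈ 1.377 mm/yr.
B spans 54249.5 / 1.377 = 39396.88 years ≈ 39397 annual layers.

39397 annual layers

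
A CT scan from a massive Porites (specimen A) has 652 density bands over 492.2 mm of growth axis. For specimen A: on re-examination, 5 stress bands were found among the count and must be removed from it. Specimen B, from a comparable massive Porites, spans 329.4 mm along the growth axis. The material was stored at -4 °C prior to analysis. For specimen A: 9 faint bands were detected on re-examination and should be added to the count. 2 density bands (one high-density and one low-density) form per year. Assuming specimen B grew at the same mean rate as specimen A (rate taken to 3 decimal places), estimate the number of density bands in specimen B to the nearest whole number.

Specimen A: adjusted count: 652 − 5 + 9 = 656 density bands.
Specimen A: dividing by 2 density bands per year: 656 / 2 = 328 years.
A: Extension rate ≈ 492.2 / 328 = 1.501 mm/yr.
B spans 329.4 / 1.501 = 219.45 years; at 2 density bands per year that is 219.45 × 2 ≈ 439 density bands.

439 density bands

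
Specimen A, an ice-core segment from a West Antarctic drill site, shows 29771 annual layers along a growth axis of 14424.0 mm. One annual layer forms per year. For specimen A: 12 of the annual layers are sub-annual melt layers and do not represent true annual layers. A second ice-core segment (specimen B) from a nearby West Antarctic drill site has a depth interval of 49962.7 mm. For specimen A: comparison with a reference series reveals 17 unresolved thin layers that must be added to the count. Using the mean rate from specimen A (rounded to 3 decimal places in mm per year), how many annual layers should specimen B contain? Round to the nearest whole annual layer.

103229 annual layers

Specimen A: adjusted count: 29771 − 12 + 17 = 29776 annual layers.
A: Extension rate ≈ 14424.0 / 29776 = 0.484 mm per year.
Specimen B: 49962.7 mm / 0.484 mm per year = 103228.72 years ≈ 103229 annual layers.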